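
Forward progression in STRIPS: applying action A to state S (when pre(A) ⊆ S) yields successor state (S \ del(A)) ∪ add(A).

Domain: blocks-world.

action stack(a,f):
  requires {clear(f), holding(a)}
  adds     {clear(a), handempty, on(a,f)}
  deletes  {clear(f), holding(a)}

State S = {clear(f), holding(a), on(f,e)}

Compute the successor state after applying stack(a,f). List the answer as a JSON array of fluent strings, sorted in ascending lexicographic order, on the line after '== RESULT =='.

Progress:
  pre ⊆ S: {clear(f), holding(a)} ⊆ S  — applicable
  S \ del = {on(f,e)}
  ∪ add   = {clear(a), handempty, on(a,f), on(f,e)}

== RESULT ==
["clear(a)", "handempty", "on(a,f)", "on(f,e)"]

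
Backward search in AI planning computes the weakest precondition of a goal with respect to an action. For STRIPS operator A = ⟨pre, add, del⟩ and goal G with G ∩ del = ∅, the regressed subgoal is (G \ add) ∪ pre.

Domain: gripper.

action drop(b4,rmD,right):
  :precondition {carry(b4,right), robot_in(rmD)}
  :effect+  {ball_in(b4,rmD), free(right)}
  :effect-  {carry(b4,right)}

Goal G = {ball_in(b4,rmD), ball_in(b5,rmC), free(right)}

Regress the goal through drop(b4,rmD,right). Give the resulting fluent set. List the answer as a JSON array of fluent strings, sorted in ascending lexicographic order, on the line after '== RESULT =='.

Compute (G \ add) ∪ pre:
  G ∩ del = {}  (empty — regression defined)
  G \ add = {ball_in(b4,rmD), ball_in(b5,rmC), free(right)} \ {ball_in(b4,rmD), free(right)} = {ball_in(b5,rmC)}
  ∪ pre   = {ball_in(b5,rmC)} ∪ {carry(b4,right), robot_in(rmD)}
          = {ball_in(b5,rmC), carry(b4,right), robot_in(rmD)}

== RESULT ==
["ball_in(b5,rmC)", "carry(b4,right)", "robot_in(rmD)"]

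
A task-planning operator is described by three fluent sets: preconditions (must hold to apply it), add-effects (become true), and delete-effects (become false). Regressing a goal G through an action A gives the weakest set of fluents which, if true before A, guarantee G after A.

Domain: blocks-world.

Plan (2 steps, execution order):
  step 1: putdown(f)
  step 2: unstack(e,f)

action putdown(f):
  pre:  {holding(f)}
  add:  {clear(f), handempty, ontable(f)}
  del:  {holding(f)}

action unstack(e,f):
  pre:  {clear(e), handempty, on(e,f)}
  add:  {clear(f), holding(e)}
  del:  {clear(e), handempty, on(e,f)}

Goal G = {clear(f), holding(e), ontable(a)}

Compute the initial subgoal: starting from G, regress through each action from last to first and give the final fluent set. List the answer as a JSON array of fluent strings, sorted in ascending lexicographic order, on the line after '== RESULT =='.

Regress step by step:
  through step 2 (unstack(e,f)): drop {clear(f), holding(e)}, keep {ontable(a)}, require {clear(e), handempty, on(e,f)}
    → {clear(e), handempty, on(e,f), ontable(a)}
  through step 1 (putdown(f)): drop {handempty}, keep {clear(e), on(e,f), ontable(a)}, require {holding(f)}
    → {clear(e), holding(f), on(e,f), ontable(a)}

== RESULT ==
["clear(e)", "holding(f)", "on(e,f)", "ontable(a)"]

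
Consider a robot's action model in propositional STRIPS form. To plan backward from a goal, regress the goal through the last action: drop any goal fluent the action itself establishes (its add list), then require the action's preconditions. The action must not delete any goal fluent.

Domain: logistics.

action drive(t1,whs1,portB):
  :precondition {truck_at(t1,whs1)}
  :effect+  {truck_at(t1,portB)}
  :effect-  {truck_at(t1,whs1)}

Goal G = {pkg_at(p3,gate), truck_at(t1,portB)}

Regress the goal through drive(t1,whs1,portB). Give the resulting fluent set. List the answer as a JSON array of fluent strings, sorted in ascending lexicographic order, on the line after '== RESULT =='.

Compute (G \ add) ∪ pre:
  G ∩ del = {}  (empty — regression defined)
  G \ add = {pkg_at(p3,gate), truck_at(t1,portB)} \ {truck_at(t1,portB)} = {pkg_at(p3,gate)}
  ∪ pre   = {pkg_at(p3,gate)} ∪ {truck_at(t1,whs1)}
          = {pkg_at(p3,gate), truck_at(t1,whs1)}

== RESULT ==
["pkg_at(p3,gate)", "truck_at(t1,whs1)"]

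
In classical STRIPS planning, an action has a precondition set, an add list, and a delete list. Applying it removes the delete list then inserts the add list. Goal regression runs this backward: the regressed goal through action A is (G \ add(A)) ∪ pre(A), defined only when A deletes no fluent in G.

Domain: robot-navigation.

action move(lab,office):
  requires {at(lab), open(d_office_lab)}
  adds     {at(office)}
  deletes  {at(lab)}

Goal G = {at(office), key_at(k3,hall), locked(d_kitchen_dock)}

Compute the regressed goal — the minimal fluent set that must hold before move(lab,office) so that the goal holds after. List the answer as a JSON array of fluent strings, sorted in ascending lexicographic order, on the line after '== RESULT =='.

Regress:
  G ∩ del = {}  (empty — regression defined)
  G \ add = {at(office), key_at(k3,hall), locked(d_kitchen_dock)} \ {at(office)} = {key_at(k3,hall), locked(d_kitchen_dock)}
  ∪ pre   = {key_at(k3,hall), locked(d_kitchen_dock)} ∪ {at(lab), open(d_office_lab)}
          = {at(lab), key_at(k3,hall), locked(d_kitchen_dock), open(d_office_lab)}

== RESULT ==
["at(lab)", "key_at(k3,hall)", "locked(d_kitchen_dock)", "open(d_office_lab)"]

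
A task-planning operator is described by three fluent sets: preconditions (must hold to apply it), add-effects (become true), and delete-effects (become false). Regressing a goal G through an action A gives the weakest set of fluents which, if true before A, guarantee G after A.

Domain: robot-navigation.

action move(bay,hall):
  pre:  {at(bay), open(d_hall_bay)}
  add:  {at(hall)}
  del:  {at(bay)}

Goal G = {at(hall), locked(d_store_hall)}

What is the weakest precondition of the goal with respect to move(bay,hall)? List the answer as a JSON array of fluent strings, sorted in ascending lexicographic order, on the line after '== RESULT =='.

Regress:
  G ∩ del = {}  (empty — regression defined)
  G \ add = {at(hall), locked(d_store_hall)} \ {at(hall)} = {locked(d_store_hall)}
  ∪ pre   = {locked(d_store_hall)} ∪ {at(bay), open(d_hall_bay)}
          = {at(bay), locked(d_store_hall), open(d_hall_bay)}

== RESULT ==
["at(bay)", "locked(d_store_hall)", "open(d_hall_bay)"]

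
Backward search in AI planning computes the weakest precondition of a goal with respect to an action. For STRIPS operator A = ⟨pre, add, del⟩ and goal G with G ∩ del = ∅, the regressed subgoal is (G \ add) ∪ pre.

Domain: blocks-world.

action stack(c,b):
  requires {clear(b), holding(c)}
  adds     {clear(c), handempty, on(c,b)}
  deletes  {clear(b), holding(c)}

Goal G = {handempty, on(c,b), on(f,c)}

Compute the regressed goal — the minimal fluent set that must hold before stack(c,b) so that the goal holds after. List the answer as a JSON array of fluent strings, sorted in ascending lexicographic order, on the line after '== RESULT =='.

Regress:
  G ∩ del = {}  (empty — regression defined)
  G \ add = {handempty, on(c,b), on(f,c)} \ {clear(c), handempty, on(c,b)} = {on(f,c)}
  ∪ pre   = {on(f,c)} ∪ {clear(b), holding(c)}
          = {clear(b), holding(c), on(f,c)}

== RESULT ==
["clear(b)", "holding(c)", "on(f,c)"]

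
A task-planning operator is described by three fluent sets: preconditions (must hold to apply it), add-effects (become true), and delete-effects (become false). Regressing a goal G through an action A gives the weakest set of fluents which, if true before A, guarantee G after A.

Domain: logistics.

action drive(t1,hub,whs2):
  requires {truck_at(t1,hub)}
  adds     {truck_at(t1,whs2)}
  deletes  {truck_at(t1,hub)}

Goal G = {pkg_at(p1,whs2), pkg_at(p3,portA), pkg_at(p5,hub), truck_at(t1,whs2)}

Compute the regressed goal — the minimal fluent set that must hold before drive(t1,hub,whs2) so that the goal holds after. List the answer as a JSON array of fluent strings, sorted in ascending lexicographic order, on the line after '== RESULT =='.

Regress:
  G ∩ del = {}  (empty — regression defined)
  G \ add = {pkg_at(p1,whs2), pkg_at(p3,portA), pkg_at(p5,hub), truck_at(t1,whs2)} \ {truck_at(t1,whs2)} = {pkg_at(p1,whs2), pkg_at(p3,portA), pkg_at(p5,hub)}
  ∪ pre   = {pkg_at(p1,whs2), pkg_at(p3,portA), pkg_at(p5,hub)} ∪ {truck_at(t1,hub)}
          = {pkg_at(p1,whs2), pkg_at(p3,portA), pkg_at(p5,hub), truck_at(t1,hub)}

== RESULT ==
["pkg_at(p1,whs2)", "pkg_at(p3,portA)", "pkg_at(p5,hub)", "truck_at(t1,hub)"]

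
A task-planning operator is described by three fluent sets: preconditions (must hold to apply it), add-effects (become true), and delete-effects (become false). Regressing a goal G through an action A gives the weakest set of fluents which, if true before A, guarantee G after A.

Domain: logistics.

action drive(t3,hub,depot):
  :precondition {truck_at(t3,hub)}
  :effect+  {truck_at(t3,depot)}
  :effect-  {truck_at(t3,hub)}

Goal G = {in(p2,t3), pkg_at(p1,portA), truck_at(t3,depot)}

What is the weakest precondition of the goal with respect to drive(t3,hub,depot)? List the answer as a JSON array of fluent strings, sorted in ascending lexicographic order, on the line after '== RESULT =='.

Regress:
  G ∩ del = {}  (empty — regression defined)
  G \ add = {in(p2,t3), pkg_at(p1,portA), truck_at(t3,depot)} \ {truck_at(t3,depot)} = {in(p2,t3), pkg_at(p1,portA)}
  ∪ pre   = {in(p2,t3), pkg_at(p1,portA)} ∪ {truck_at(t3,hub)}
          = {in(p2,t3), pkg_at(p1,portA), truck_at(t3,hub)}

== RESULT ==
["in(p2,t3)", "pkg_at(p1,portA)", "truck_at(t3,hub)"]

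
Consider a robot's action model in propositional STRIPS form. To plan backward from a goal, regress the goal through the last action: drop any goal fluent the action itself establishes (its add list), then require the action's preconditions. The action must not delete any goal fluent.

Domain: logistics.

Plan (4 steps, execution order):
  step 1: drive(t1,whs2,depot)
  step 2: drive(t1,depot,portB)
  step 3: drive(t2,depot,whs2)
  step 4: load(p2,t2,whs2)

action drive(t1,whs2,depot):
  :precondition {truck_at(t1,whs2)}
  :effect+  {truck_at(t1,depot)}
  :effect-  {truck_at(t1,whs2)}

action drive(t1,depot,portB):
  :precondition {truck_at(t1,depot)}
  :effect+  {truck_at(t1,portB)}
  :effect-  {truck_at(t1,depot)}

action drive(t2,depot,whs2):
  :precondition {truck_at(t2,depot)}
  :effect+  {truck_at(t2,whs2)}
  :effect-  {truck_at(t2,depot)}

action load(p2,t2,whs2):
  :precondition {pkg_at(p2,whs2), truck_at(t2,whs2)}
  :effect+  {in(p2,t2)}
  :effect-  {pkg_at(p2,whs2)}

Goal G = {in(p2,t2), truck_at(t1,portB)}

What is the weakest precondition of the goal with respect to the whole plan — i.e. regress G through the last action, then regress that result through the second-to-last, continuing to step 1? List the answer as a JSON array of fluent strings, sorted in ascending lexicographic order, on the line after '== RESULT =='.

Regress step by step:
  through step 4 (load(p2,t2,whs2)): drop {in(p2,t2)}, keep {truck_at(t1,portB)}, require {pkg_at(p2,whs2), truck_at(t2,whs2)}
    → {pkg_at(p2,whs2), truck_at(t1,portB), truck_at(t2,whs2)}
  through step 3 (drive(t2,depot,whs2)): drop {truck_at(t2,whs2)}, keep {pkg_at(p2,whs2), truck_at(t1,portB)}, require {truck_at(t2,depot)}
    → {pkg_at(p2,whs2), truck_at(t1,portB), truck_at(t2,depot)}
  through step 2 (drive(t1,depot,portB)): drop {truck_at(t1,portB)}, keep {pkg_at(p2,whs2), truck_at(t2,depot)}, require {truck_at(t1,depot)}
    → {pkg_at(p2,whs2), truck_at(t1,depot), truck_at(t2,depot)}
  through step 1 (drive(t1,whs2,depot)): drop {truck_at(t1,depot)}, keep {pkg_at(p2,whs2), truck_at(t2,depot)}, require {truck_at(t1,whs2)}
    → {pkg_at(p2,whs2), truck_at(t1,whs2), truck_at(t2,depot)}

== RESULT ==
["pkg_at(p2,whs2)", "truck_at(t1,whs2)", "truck_at(t2,depot)"]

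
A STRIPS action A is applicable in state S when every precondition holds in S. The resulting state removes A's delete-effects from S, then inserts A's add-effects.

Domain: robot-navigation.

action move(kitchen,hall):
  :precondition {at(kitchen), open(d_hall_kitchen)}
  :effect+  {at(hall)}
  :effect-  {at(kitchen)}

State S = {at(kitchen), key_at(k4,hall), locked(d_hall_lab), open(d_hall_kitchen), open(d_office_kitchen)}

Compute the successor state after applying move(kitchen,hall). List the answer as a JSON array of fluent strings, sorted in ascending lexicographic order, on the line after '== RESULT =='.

Progress:
  pre ⊆ S: {at(kitchen), open(d_hall_kitchen)} ⊆ S  — applicable
  S \ del = {key_at(k4,hall), locked(d_hall_lab), open(d_hall_kitchen), open(d_office_kitchen)}
  ∪ add   = {at(hall), key_at(k4,hall), locked(d_hall_lab), open(d_hall_kitchen), open(d_office_kitchen)}

== RESULT ==
["at(hall)", "key_at(k4,hall)", "locked(d_hall_lab)", "open(d_hall_kitchen)", "open(d_office_kitchen)"]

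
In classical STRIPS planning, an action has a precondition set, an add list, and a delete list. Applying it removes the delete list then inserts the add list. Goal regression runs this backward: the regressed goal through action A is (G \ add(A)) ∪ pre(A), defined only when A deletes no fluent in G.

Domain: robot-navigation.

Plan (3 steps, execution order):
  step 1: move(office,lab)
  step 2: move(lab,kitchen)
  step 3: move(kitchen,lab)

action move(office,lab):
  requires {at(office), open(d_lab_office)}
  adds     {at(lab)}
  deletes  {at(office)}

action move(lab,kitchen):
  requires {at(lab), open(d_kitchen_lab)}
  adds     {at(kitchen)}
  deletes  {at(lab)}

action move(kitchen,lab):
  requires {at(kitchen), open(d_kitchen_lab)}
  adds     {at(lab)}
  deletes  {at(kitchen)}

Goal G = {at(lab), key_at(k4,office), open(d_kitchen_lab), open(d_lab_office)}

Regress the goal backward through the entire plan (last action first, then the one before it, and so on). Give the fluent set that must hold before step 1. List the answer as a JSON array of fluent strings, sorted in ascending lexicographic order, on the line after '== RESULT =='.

Work backward from the goal:
  through step 3 (move(kitchen,lab)): drop {at(lab)}, keep {key_at(k4,office), open(d_kitchen_lab), open(d_lab_office)}, require {at(kitchen), open(d_kitchen_lab)}
    → {at(kitchen), key_at(k4,office), open(d_kitchen_lab), open(d_lab_office)}
  through step 2 (move(lab,kitchen)): drop {at(kitchen)}, keep {key_at(k4,office), open(d_kitchen_lab), open(d_lab_office)}, require {at(lab), open(d_kitchen_lab)}
    → {at(lab), key_at(k4,office), open(d_kitchen_lab), open(d_lab_office)}
  through step 1 (move(office,lab)): drop {at(lab)}, keep {key_at(k4,office), open(d_kitchen_lab), open(d_lab_office)}, require {at(office), open(d_lab_office)}
    → {at(office), key_at(k4,office), open(d_kitchen_lab), open(d_lab_office)}

== RESULT ==
["at(office)", "key_at(k4,office)", "open(d_kitchen_lab)", "open(d_lab_office)"]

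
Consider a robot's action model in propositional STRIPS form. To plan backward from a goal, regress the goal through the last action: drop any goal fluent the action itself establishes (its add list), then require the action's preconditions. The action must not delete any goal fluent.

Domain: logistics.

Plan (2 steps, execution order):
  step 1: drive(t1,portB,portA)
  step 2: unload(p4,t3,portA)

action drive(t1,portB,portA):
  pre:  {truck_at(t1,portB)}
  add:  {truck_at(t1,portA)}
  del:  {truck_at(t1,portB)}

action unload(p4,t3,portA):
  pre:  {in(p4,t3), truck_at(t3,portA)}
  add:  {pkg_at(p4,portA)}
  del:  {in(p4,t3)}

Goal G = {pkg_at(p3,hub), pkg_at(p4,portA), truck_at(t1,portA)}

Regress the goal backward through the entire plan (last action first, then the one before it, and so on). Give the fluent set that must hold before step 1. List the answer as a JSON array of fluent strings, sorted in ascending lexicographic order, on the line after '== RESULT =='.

Regress step by step:
  through step 2 (unload(p4,t3,portA)): drop {pkg_at(p4,portA)}, keep {pkg_at(p3,hub), truck_at(t1,portA)}, require {in(p4,t3), truck_at(t3,portA)}
    → {in(p4,t3), pkg_at(p3,hub), truck_at(t1,portA), truck_at(t3,portA)}
  through step 1 (drive(t1,portB,portA)): drop {truck_at(t1,portA)}, keep {in(p4,t3), pkg_at(p3,hub), truck_at(t3,portA)}, require {truck_at(t1,portB)}
    → {in(p4,t3), pkg_at(p3,hub), truck_at(t1,portB), truck_at(t3,portA)}

== RESULT ==
["in(p4,t3)", "pkg_at(p3,hub)", "truck_at(t1,portB)", "truck_at(t3,portA)"]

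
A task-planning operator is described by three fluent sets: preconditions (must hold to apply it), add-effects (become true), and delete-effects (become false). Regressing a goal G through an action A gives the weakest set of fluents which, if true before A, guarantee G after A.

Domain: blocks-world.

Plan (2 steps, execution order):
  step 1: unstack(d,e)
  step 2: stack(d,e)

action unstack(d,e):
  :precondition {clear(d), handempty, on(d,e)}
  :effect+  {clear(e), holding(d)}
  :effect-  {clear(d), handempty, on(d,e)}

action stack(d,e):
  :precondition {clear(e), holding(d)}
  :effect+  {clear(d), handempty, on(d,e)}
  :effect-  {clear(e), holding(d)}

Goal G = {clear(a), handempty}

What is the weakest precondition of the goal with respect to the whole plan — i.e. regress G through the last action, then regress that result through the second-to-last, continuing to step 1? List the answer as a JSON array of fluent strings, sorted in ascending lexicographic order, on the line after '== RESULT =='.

Work backward from the goal:
  through step 2 (stack(d,e)): drop {handempty}, keep {clear(a)}, require {clear(e), holding(d)}
    → {clear(a), clear(e), holding(d)}
  through step 1 (unstack(d,e)): drop {clear(e), holding(d)}, keep {clear(a)}, require {clear(d), handempty, on(d,e)}
    → {clear(a), clear(d), handempty, on(d,e)}

== RESULT ==
["clear(a)", "clear(d)", "handempty", "on(d,e)"]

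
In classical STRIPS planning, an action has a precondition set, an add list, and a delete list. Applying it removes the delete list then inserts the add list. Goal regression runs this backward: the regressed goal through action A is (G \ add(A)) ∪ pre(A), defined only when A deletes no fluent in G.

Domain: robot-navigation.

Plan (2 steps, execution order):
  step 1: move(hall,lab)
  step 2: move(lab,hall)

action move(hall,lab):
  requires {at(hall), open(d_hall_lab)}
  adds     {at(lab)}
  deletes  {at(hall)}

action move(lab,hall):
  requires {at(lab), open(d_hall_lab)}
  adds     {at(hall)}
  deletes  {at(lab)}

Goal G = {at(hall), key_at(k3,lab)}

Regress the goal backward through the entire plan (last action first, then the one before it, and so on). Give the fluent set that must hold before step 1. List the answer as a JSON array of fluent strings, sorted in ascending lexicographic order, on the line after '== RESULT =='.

Work backward from the goal:
  through step 2 (move(lab,hall)): drop {at(hall)}, keep {key_at(k3,lab)}, require {at(lab), open(d_hall_lab)}
    → {at(lab), key_at(k3,lab), open(d_hall_lab)}
  through step 1 (move(hall,lab)): drop {at(lab)}, keep {key_at(k3,lab), open(d_hall_lab)}, require {at(hall), open(d_hall_lab)}
    → {at(hall), key_at(k3,lab), open(d_hall_lab)}

== RESULT ==
["at(hall)", "key_at(k3,lab)", "open(d_hall_lab)"]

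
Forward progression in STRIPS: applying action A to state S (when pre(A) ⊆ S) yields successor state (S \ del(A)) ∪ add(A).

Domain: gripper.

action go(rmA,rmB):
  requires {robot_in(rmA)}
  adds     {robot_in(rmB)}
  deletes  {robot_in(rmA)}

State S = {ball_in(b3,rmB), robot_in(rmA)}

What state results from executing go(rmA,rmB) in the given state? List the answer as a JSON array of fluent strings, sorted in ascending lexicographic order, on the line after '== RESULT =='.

Progress:
  pre ⊆ S: {robot_in(rmA)} ⊆ S  — applicable
  S \ del = {ball_in(b3,rmB)}
  ∪ add   = {ball_in(b3,rmB), robot_in(rmB)}

== RESULT ==
["ball_in(b3,rmB)", "robot_in(rmB)"]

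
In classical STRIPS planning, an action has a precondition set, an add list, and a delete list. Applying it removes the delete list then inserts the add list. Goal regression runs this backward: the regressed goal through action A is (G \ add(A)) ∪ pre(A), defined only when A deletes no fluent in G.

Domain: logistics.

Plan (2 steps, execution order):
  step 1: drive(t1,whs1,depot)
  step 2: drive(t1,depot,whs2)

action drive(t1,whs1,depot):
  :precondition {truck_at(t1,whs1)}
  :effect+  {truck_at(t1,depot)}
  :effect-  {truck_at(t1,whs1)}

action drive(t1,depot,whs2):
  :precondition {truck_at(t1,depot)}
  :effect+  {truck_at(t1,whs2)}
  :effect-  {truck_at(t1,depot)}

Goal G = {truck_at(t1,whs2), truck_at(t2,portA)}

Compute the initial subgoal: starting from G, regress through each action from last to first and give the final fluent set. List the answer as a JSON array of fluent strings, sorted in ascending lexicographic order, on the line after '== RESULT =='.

Work backward from the goal:
  through step 2 (drive(t1,depot,whs2)): drop {truck_at(t1,whs2)}, keep {truck_at(t2,portA)}, require {truck_at(t1,depot)}
    → {truck_at(t1,depot), truck_at(t2,portA)}
  through step 1 (drive(t1,whs1,depot)): drop {truck_at(t1,depot)}, keep {truck_at(t2,portA)}, require {truck_at(t1,whs1)}
    → {truck_at(t1,whs1), truck_at(t2,portA)}

== RESULT ==
["truck_at(t1,whs1)", "truck_at(t2,portA)"]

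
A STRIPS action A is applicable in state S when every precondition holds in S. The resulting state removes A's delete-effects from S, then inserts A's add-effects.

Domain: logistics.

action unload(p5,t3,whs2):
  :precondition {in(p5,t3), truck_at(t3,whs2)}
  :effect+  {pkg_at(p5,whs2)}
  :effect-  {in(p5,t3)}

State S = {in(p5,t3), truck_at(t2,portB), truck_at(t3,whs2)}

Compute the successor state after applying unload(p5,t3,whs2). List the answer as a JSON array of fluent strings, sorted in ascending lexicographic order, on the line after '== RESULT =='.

Compute (S \ del) ∪ add:
  pre ⊆ S: {in(p5,t3), truck_at(t3,whs2)} ⊆ S  — applicable
  S \ del = {truck_at(t2,portB), truck_at(t3,whs2)}
  ∪ add   = {pkg_at(p5,whs2), truck_at(t2,portB), truck_at(t3,whs2)}

== RESULT ==
["pkg_at(p5,whs2)", "truck_at(t2,portB)", "truck_at(t3,whs2)"]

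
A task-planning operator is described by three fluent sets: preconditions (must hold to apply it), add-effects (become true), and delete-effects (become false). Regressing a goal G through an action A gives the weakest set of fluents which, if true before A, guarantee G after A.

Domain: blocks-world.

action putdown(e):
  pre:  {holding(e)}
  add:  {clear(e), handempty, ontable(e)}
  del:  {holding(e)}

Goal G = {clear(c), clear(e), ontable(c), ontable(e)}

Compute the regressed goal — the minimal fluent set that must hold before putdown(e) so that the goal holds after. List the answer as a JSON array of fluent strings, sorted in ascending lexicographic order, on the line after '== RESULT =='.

Regress:
  G ∩ del = {}  (empty — regression defined)
  G \ add = {clear(c), clear(e), ontable(c), ontable(e)} \ {clear(e), handempty, ontable(e)} = {clear(c), ontable(c)}
  ∪ pre   = {clear(c), ontable(c)} ∪ {holding(e)}
          = {clear(c), holding(e), ontable(c)}

== RESULT ==
["clear(c)", "holding(e)", "ontable(c)"]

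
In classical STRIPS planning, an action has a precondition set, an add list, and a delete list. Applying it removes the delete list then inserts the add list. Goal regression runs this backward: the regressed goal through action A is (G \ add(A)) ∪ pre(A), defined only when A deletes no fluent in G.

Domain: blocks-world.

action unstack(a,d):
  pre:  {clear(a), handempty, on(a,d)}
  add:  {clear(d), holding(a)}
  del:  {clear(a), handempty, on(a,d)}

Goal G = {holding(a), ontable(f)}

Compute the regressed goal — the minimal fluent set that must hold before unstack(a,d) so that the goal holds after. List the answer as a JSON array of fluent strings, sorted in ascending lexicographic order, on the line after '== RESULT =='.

Compute (G \ add) ∪ pre:
  G ∩ del = {}  (empty — regression defined)
  G \ add = {holding(a), ontable(f)} \ {clear(d), holding(a)} = {ontable(f)}
  ∪ pre   = {ontable(f)} ∪ {clear(a), handempty, on(a,d)}
          = {clear(a), handempty, on(a,d), ontable(f)}

== RESULT ==
["clear(a)", "handempty", "on(a,d)", "ontable(f)"]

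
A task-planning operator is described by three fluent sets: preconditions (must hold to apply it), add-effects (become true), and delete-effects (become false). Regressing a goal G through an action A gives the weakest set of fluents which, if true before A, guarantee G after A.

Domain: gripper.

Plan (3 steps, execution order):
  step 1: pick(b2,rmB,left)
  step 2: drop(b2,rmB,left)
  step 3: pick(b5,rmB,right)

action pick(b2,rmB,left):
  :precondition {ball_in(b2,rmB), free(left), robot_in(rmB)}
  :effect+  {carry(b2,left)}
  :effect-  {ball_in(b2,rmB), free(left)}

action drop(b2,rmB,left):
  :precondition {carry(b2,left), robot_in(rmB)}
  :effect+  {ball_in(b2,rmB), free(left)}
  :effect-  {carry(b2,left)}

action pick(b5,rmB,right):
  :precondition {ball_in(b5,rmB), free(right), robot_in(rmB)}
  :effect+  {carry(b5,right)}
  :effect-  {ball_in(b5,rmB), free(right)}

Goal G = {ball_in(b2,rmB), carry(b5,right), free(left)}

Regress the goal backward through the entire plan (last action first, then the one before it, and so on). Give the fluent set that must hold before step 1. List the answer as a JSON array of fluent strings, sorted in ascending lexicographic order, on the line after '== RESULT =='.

Work backward from the goal:
  through step 3 (pick(b5,rmB,right)): drop {carry(b5,right)}, keep {ball_in(b2,rmB), free(left)}, require {ball_in(b5,rmB), free(right), robot_in(rmB)}
    → {ball_in(b2,rmB), ball_in(b5,rmB), free(left), free(right), robot_in(rmB)}
  through step 2 (drop(b2,rmB,left)): drop {ball_in(b2,rmB), free(left)}, keep {ball_in(b5,rmB), free(right), robot_in(rmB)}, require {carry(b2,left), robot_in(rmB)}
    → {ball_in(b5,rmB), carry(b2,left), free(right), robot_in(rmB)}
  through step 1 (pick(b2,rmB,left)): drop {carry(b2,left)}, keep {ball_in(b5,rmB), free(right), robot_in(rmB)}, require {ball_in(b2,rmB), free(left), robot_in(rmB)}
    → {ball_in(b2,rmB), ball_in(b5,rmB), free(left), free(right), robot_in(rmB)}

== RESULT ==
["ball_in(b2,rmB)", "ball_in(b5,rmB)", "free(left)", "free(right)", "robot_in(rmB)"]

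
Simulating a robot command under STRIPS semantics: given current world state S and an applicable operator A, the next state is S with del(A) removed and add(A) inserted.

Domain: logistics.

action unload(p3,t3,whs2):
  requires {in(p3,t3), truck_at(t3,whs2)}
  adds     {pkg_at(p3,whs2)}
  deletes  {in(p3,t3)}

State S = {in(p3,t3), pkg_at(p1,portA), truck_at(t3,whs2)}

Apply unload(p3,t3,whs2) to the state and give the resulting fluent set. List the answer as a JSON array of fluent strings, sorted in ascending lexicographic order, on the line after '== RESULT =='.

Progress:
  pre ⊆ S: {in(p3,t3), truck_at(t3,whs2)} ⊆ S  — applicable
  S \ del = {pkg_at(p1,portA), truck_at(t3,whs2)}
  ∪ add   = {pkg_at(p1,portA), pkg_at(p3,whs2), truck_at(t3,whs2)}

== RESULT ==
["pkg_at(p1,portA)", "pkg_at(p3,whs2)", "truck_at(t3,whs2)"]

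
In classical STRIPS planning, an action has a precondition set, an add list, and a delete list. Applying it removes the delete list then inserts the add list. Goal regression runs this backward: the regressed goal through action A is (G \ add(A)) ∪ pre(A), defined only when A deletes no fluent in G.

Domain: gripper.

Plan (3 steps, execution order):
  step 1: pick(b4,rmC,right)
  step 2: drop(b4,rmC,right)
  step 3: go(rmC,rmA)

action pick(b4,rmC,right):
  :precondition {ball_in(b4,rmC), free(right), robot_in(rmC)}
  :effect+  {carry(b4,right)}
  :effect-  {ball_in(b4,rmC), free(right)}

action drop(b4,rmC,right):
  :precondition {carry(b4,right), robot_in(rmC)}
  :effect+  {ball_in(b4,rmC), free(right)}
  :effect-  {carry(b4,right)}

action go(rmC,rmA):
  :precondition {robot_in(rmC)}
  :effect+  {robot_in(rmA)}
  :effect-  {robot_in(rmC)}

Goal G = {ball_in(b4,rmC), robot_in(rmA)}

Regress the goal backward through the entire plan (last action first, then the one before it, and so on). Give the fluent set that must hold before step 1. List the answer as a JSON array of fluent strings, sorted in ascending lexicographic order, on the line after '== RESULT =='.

Regress step by step:
  through step 3 (go(rmC,rmA)): drop {robot_in(rmA)}, keep {ball_in(b4,rmC)}, require {robot_in(rmC)}
    → {ball_in(b4,rmC), robot_in(rmC)}
  through step 2 (drop(b4,rmC,right)): drop {ball_in(b4,rmC)}, keep {robot_in(rmC)}, require {carry(b4,right), robot_in(rmC)}
    → {carry(b4,right), robot_in(rmC)}
  through step 1 (pick(b4,rmC,right)): drop {carry(b4,right)}, keep {robot_in(rmC)}, require {ball_in(b4,rmC), free(right), robot_in(rmC)}
    → {ball_in(b4,rmC), free(right), robot_in(rmC)}

== RESULT ==
["ball_in(b4,rmC)", "free(right)", "robot_in(rmC)"]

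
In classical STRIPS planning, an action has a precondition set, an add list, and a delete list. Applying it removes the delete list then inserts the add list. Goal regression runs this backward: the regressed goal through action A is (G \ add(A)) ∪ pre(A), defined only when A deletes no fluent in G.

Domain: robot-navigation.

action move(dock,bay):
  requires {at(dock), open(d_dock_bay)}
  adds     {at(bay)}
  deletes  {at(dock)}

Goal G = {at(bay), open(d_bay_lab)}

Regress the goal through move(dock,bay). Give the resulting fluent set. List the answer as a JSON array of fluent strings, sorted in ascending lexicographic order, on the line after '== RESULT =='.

Compute (G \ add) ∪ pre:
  G ∩ del = {}  (empty — regression defined)
  G \ add = {at(bay), open(d_bay_lab)} \ {at(bay)} = {open(d_bay_lab)}
  ∪ pre   = {open(d_bay_lab)} ∪ {at(dock), open(d_dock_bay)}
          = {at(dock), open(d_bay_lab), open(d_dock_bay)}

== RESULT ==
["at(dock)", "open(d_bay_lab)", "open(d_dock_bay)"]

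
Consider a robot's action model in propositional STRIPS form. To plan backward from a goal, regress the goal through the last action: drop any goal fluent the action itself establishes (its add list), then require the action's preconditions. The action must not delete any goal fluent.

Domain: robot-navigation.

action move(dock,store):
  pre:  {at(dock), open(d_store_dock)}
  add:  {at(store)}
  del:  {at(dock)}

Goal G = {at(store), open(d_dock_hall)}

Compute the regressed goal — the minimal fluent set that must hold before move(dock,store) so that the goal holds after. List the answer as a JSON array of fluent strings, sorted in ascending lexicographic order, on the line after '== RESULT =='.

Regress:
  G ∩ del = {}  (empty — regression defined)
  G \ add = {at(store), open(d_dock_hall)} \ {at(store)} = {open(d_dock_hall)}
  ∪ pre   = {open(d_dock_hall)} ∪ {at(dock), open(d_store_dock)}
          = {at(dock), open(d_dock_hall), open(d_store_dock)}

== RESULT ==
["at(dock)", "open(d_dock_hall)", "open(d_store_dock)"]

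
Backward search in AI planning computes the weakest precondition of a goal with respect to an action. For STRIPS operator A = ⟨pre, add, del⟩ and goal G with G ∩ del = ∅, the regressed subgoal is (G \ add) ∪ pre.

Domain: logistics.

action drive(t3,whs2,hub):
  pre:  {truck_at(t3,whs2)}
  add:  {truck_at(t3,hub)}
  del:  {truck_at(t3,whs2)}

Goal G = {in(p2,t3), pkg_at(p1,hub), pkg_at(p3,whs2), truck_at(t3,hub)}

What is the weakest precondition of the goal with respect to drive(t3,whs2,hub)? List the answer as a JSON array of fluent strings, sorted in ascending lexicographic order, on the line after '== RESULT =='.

Compute (G \ add) ∪ pre:
  G ∩ del = {}  (empty — regression defined)
  G \ add = {in(p2,t3), pkg_at(p1,hub), pkg_at(p3,whs2), truck_at(t3,hub)} \ {truck_at(t3,hub)} = {in(p2,t3), pkg_at(p1,hub), pkg_at(p3,whs2)}
  ∪ pre   = {in(p2,t3), pkg_at(p1,hub), pkg_at(p3,whs2)} ∪ {truck_at(t3,whs2)}
          = {in(p2,t3), pkg_at(p1,hub), pkg_at(p3,whs2), truck_at(t3,whs2)}

== RESULT ==
["in(p2,t3)", "pkg_at(p1,hub)", "pkg_at(p3,whs2)", "truck_at(t3,whs2)"]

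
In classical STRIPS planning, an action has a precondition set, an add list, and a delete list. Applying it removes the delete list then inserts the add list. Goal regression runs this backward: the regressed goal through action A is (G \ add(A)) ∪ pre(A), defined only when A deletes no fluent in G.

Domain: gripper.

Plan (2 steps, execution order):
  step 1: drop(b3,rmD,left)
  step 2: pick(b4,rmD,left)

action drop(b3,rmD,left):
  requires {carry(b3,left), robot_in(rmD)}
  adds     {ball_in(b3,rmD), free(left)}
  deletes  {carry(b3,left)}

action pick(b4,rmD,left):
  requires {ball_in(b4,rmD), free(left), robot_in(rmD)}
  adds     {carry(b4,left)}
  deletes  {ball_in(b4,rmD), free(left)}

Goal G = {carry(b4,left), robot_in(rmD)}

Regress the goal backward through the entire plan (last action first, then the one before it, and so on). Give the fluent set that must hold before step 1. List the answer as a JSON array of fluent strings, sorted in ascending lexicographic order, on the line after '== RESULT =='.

Regress step by step:
  through step 2 (pick(b4,rmD,left)): drop {carry(b4,left)}, keep {robot_in(rmD)}, require {ball_in(b4,rmD), free(left), robot_in(rmD)}
    → {ball_in(b4,rmD), free(left), robot_in(rmD)}
  through step 1 (drop(b3,rmD,left)): drop {free(left)}, keep {ball_in(b4,rmD), robot_in(rmD)}, require {carry(b3,left), robot_in(rmD)}
    → {ball_in(b4,rmD), carry(b3,left), robot_in(rmD)}

== RESULT ==
["ball_in(b4,rmD)", "carry(b3,left)", "robot_in(rmD)"]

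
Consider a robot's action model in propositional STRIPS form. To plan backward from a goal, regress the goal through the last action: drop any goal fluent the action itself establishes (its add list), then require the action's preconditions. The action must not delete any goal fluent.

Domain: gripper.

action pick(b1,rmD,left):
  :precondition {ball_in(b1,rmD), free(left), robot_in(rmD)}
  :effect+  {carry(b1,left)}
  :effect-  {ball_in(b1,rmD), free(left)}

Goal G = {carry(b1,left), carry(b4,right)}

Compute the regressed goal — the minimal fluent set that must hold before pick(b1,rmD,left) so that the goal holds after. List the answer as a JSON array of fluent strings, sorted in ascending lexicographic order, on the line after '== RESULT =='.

Compute (G \ add) ∪ pre:
  G ∩ del = {}  (empty — regression defined)
  G \ add = {carry(b1,left), carry(b4,right)} \ {carry(b1,left)} = {carry(b4,right)}
  ∪ pre   = {carry(b4,right)} ∪ {ball_in(b1,rmD), free(left), robot_in(rmD)}
          = {ball_in(b1,rmD), carry(b4,right), free(left), robot_in(rmD)}

== RESULT ==
["ball_in(b1,rmD)", "carry(b4,right)", "free(left)", "robot_in(rmD)"]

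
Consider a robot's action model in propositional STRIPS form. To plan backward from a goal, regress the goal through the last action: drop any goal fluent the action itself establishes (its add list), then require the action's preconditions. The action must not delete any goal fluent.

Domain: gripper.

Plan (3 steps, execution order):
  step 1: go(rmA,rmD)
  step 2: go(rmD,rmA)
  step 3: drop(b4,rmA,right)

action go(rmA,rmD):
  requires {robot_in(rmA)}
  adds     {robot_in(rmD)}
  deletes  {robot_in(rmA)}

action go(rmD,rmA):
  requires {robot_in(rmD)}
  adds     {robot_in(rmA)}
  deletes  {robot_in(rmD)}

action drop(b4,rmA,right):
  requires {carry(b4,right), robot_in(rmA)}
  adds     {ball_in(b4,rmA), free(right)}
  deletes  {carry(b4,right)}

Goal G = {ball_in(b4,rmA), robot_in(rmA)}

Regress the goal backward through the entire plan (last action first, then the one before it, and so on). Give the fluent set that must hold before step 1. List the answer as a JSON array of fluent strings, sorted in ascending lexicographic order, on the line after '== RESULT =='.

Work backward from the goal:
  through step 3 (drop(b4,rmA,right)): drop {ball_in(b4,rmA)}, keep {robot_in(rmA)}, require {carry(b4,right), robot_in(rmA)}
    → {carry(b4,right), robot_in(rmA)}
  through step 2 (go(rmD,rmA)): drop {robot_in(rmA)}, keep {carry(b4,right)}, require {robot_in(rmD)}
    → {carry(b4,right), robot_in(rmD)}
  through step 1 (go(rmA,rmD)): drop {robot_in(rmD)}, keep {carry(b4,right)}, require {robot_in(rmA)}
    → {carry(b4,right), robot_in(rmA)}

== RESULT ==
["carry(b4,right)", "robot_in(rmA)"]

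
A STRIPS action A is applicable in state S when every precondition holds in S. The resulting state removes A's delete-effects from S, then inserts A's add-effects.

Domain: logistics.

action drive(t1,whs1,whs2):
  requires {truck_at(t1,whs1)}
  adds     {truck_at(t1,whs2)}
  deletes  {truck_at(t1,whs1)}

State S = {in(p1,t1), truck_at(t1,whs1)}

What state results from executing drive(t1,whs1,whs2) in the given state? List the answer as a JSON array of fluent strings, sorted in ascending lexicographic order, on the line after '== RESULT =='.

Progress:
  pre ⊆ S: {truck_at(t1,whs1)} ⊆ S  — applicable
  S \ del = {in(p1,t1)}
  ∪ add   = {in(p1,t1), truck_at(t1,whs2)}

== RESULT ==
["in(p1,t1)", "truck_at(t1,whs2)"]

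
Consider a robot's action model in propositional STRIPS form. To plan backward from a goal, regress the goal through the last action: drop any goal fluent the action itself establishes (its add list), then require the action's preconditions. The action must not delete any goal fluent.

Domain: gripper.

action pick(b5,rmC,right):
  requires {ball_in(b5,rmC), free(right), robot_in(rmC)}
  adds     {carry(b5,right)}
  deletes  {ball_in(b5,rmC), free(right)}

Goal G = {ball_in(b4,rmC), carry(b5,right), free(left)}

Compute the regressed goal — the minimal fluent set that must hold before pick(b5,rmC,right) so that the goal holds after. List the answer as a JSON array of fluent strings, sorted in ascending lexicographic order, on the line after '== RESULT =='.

Regress:
  G ∩ del = {}  (empty — regression defined)
  G \ add = {ball_in(b4,rmC), carry(b5,right), free(left)} \ {carry(b5,right)} = {ball_in(b4,rmC), free(left)}
  ∪ pre   = {ball_in(b4,rmC), free(left)} ∪ {ball_in(b5,rmC), free(right), robot_in(rmC)}
          = {ball_in(b4,rmC), ball_in(b5,rmC), free(left), free(right), robot_in(rmC)}

== RESULT ==
["ball_in(b4,rmC)", "ball_in(b5,rmC)", "free(left)", "free(right)", "robot_in(rmC)"]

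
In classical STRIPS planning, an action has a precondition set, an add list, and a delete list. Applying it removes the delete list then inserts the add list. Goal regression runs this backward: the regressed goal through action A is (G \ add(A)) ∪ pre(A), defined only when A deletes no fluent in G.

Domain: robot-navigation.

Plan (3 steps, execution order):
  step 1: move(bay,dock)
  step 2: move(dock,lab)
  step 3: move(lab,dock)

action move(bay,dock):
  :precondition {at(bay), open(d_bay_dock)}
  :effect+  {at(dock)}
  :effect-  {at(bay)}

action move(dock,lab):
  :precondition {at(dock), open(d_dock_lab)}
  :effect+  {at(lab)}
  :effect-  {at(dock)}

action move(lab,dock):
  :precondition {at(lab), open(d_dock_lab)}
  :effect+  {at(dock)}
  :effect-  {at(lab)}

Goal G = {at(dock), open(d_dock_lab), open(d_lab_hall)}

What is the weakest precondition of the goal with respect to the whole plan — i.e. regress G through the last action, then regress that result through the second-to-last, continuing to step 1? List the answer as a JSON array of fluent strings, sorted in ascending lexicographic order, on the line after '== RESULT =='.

Work backward from the goal:
  through step 3 (move(lab,dock)): drop {at(dock)}, keep {open(d_dock_lab), open(d_lab_hall)}, require {at(lab), open(d_dock_lab)}
    → {at(lab), open(d_dock_lab), open(d_lab_hall)}
  through step 2 (move(dock,lab)): drop {at(lab)}, keep {open(d_dock_lab), open(d_lab_hall)}, require {at(dock), open(d_dock_lab)}
    → {at(dock), open(d_dock_lab), open(d_lab_hall)}
  through step 1 (move(bay,dock)): drop {at(dock)}, keep {open(d_dock_lab), open(d_lab_hall)}, require {at(bay), open(d_bay_dock)}
    → {at(bay), open(d_bay_dock), open(d_dock_lab), open(d_lab_hall)}

== RESULT ==
["at(bay)", "open(d_bay_dock)", "open(d_dock_lab)", "open(d_lab_hall)"]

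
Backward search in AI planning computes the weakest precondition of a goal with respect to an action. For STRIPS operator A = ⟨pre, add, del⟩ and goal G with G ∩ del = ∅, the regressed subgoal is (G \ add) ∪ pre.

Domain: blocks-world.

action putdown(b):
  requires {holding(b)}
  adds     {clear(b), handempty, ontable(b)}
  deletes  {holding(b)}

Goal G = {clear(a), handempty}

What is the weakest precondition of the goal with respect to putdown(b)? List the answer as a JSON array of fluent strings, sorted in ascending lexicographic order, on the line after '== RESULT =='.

Regress:
  G ∩ del = {}  (empty — regression defined)
  G \ add = {clear(a), handempty} \ {clear(b), handempty, ontable(b)} = {clear(a)}
  ∪ pre   = {clear(a)} ∪ {holding(b)}
          = {clear(a), holding(b)}

== RESULT ==
["clear(a)", "holding(b)"]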